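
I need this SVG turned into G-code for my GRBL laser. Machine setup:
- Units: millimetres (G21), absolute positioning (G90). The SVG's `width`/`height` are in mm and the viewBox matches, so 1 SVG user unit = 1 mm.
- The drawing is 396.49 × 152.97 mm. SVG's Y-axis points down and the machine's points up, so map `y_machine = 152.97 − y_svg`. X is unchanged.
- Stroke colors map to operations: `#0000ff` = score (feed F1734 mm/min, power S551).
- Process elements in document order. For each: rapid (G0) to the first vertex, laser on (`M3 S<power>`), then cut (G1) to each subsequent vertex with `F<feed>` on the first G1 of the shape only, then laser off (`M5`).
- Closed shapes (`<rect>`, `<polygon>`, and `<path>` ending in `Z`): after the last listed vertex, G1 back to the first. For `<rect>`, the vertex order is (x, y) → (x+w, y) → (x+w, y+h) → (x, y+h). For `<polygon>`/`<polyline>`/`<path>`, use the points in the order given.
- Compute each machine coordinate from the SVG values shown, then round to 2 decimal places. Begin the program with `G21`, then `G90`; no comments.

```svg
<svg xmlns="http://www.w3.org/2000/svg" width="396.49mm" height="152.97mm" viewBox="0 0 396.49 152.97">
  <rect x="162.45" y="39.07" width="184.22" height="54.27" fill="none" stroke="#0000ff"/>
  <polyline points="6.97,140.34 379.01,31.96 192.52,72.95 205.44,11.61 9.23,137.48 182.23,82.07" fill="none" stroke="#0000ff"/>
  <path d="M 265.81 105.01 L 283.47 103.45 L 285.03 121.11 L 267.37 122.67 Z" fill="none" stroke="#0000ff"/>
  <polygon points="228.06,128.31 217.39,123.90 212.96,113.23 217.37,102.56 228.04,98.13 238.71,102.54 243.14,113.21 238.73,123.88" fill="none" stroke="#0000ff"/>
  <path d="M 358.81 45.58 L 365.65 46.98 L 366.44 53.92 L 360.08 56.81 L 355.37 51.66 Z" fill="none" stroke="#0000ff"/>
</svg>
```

viewBox `0 0 396.49 152.97` with mm width/height → 1 unit = 1 mm. Flip: y_m = 152.97 − y_svg.

**Shape 1** — `<rect>` rectangle, stroke `#0000ff` → score (S551, F1734). Machine vertices: (162.45,113.90) → (346.67,113.90) → (346.67,59.63) → (162.45,59.63) → (162.45,113.90). Closed: final G1 returns to the first vertex.

**Shape 2** — `<polyline>` open polyline, stroke `#0000ff` → score (S551, F1734). Machine vertices: (6.97,12.63) → (379.01,121.01) → (192.52,80.02) → (205.44,141.36) → (9.23,15.49) → (182.23,70.90). Open path.

**Shape 3** — `<path>` regular polygon, stroke `#0000ff` → score (S551, F1734). Machine vertices: (265.81,47.96) → (283.47,49.52) → (285.03,31.86) → (267.37,30.30) → (265.81,47.96). Closed: final G1 returns to the first vertex.

**Shape 4** — `<polygon>` regular polygon, stroke `#0000ff` → score (S551, F1734). Machine vertices: (228.06,24.66) → (217.39,29.07) → (212.96,39.74) → (217.37,50.41) → (228.04,54.84) → (238.71,50.43) → (243.14,39.76) → (238.73,29.09) → (228.06,24.66). Closed: final G1 returns to the first vertex.

**Shape 5** — `<path>` regular polygon, stroke `#0000ff` → score (S551, F1734). Machine vertices: (358.81,107.39) → (365.65,105.99) → (366.44,99.05) → (360.08,96.16) → (355.37,101.31) → (358.81,107.39). Closed: final G1 returns to the first vertex.

G21
G90
G0 X162.45 Y113.90
M3 S551
G1 X346.67 Y113.90 F1734
G1 X346.67 Y59.63
G1 X162.45 Y59.63
G1 X162.45 Y113.90
M5
G0 X6.97 Y12.63
M3 S551
G1 X379.01 Y121.01 F1734
G1 X192.52 Y80.02
G1 X205.44 Y141.36
G1 X9.23 Y15.49
G1 X182.23 Y70.90
M5
G0 X265.81 Y47.96
M3 S551
G1 X283.47 Y49.52 F1734
G1 X285.03 Y31.86
G1 X267.37 Y30.30
G1 X265.81 Y47.96
M5
G0 X228.06 Y24.66
M3 S551
G1 X217.39 Y29.07 F1734
G1 X212.96 Y39.74
G1 X217.37 Y50.41
G1 X228.04 Y54.84
G1 X238.71 Y50.43
G1 X243.14 Y39.76
G1 X238.73 Y29.09
G1 X228.06 Y24.66
M5
G0 X358.81 Y107.39
M3 S551
G1 X365.65 Y105.99 F1734
G1 X366.44 Y99.05
G1 X360.08 Y96.16
G1 X355.37 Y101.31
G1 X358.81 Y107.39
M5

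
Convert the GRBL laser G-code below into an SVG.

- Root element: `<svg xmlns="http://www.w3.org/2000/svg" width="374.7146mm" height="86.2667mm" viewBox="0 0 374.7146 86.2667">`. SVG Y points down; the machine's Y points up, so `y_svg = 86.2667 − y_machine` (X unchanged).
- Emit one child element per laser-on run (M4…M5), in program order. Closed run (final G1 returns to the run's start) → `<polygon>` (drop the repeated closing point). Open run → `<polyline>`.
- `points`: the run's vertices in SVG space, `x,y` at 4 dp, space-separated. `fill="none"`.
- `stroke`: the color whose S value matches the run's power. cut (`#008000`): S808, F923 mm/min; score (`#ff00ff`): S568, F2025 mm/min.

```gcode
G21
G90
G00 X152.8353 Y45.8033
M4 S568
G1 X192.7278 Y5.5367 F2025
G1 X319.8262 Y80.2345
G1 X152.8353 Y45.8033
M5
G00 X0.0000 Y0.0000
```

<svg xmlns="http://www.w3.org/2000/svg" width="374.7146mm" height="86.2667mm" viewBox="0 0 374.7146 86.2667">
  <polygon points="152.8353,40.4634 192.7278,80.7300 319.8262,6.0322" fill="none" stroke="#ff00ff"/>
</svg>

y_svg = 86.2667 − y_m. Every run uses S568, so all elements get stroke `#ff00ff` (score).

[1] closed run; points: 152.8353,40.4634 192.7278,80.7300 319.8262,6.0322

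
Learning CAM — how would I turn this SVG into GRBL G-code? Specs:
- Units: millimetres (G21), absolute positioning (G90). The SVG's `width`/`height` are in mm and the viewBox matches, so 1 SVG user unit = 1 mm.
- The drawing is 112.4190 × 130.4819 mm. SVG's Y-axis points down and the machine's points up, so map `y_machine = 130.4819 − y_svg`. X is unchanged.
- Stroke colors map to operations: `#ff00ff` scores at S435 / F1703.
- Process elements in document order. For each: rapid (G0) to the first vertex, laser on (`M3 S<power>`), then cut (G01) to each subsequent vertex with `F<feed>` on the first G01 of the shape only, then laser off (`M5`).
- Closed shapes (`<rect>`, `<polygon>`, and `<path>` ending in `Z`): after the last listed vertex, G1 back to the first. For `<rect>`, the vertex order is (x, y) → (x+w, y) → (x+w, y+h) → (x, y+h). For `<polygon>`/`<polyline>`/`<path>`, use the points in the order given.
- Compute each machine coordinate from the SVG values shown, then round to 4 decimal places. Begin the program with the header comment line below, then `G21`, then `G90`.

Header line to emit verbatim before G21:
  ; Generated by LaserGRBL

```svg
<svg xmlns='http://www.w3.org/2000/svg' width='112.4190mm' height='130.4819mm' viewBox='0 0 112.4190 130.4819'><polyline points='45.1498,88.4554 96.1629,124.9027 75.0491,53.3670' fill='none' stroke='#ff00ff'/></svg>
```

Since the viewBox matches the mm dimensions, user units are millimetres directly. The only transform is the Y-flip y_m = 130.4819 − y_svg.

Shape 1 is a open polyline drawn with `<polyline>`. Its stroke #ff00ff means score at S435, F1703. After flipping Y the toolpath is (45.1498,42.0265) → (96.1629,5.5792) → (75.0491,77.1149).

; Generated by LaserGRBL
G21
G90
G0 X45.1498 Y42.0265
M3 S435
G01 X96.1629 Y5.5792 F1703
G01 X75.0491 Y77.1149
M5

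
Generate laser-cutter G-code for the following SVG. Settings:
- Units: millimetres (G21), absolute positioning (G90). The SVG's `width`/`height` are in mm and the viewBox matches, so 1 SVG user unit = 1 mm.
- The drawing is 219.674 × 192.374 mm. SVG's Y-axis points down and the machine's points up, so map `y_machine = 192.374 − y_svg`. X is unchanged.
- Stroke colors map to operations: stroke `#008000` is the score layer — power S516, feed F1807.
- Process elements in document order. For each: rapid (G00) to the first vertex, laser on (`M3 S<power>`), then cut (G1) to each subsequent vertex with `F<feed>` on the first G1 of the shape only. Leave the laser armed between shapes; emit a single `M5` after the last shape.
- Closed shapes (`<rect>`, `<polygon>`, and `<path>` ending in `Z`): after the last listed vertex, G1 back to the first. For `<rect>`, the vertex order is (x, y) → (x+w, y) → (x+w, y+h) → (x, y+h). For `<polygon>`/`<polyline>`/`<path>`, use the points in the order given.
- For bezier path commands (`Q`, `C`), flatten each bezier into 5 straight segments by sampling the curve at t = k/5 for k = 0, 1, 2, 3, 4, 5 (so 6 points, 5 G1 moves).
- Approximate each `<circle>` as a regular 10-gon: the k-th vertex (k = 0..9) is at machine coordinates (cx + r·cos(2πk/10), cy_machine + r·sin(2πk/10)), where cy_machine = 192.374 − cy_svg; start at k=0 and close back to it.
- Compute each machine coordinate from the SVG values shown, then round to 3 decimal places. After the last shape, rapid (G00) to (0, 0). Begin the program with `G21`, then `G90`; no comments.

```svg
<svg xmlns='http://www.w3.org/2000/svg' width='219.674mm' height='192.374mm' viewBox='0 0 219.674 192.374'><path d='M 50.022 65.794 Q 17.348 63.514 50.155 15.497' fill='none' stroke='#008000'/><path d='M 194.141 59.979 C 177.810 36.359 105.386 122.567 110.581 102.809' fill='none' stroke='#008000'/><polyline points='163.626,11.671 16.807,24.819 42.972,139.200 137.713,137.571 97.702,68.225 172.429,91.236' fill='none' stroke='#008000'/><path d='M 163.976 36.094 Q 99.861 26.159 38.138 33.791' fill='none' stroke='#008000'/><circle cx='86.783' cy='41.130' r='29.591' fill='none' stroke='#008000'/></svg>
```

Since the viewBox matches the mm dimensions, user units are millimetres directly. The only transform is the Y-flip y_m = 192.374 − y_svg.

Shape 1 is a quadratic bezier drawn with `<path>`. Its stroke #008000 means score at S516, F1807. After flipping Y the toolpath is (50.022,126.580) → (39.572,129.321) → (34.360,135.722) → (34.386,145.781) → (39.651,159.500) → (50.155,176.877).

Shape 2 is a cubic bezier drawn with `<path>`. Its stroke #008000 means score at S516, F1807. After flipping Y the toolpath is (194.141,132.395) → (178.681,135.114) → (156.177,121.832) → (133.047,102.908) → (115.709,88.700) → (110.581,89.565).

Shape 3 is a open polyline drawn with `<polyline>`. Its stroke #008000 means score at S516, F1807. After flipping Y the toolpath is (163.626,180.703) → (16.807,167.555) → (42.972,53.174) → (137.713,54.803) → (97.702,124.149) → (172.429,101.138).

Shape 4 is a quadratic bezier drawn with `<path>`. Its stroke #008000 means score at S516, F1807. After flipping Y the toolpath is (163.976,156.280) → (138.426,159.551) → (113.067,161.417) → (87.899,161.878) → (62.923,160.933) → (38.138,158.583).

Shape 5 is a circle drawn with `<circle>`. Its stroke #008000 means score at S516, F1807. After flipping Y the toolpath is (116.374,151.244) → (110.723,168.637) → (95.927,179.387) → (77.639,179.387) → (62.843,168.637) → (57.192,151.244) → (62.843,133.851) → (77.639,123.101) → (95.927,123.101) → (110.723,133.851) → (116.374,151.244), returning to the start.

G21
G90
G00 X50.022 Y126.580
M3 S516
G1 X39.572 Y129.321 F1807
G1 X34.360 Y135.722
G1 X34.386 Y145.781
G1 X39.651 Y159.500
G1 X50.155 Y176.877
G00 X194.141 Y132.395
M3 S516
G1 X178.681 Y135.114 F1807
G1 X156.177 Y121.832
G1 X133.047 Y102.908
G1 X115.709 Y88.700
G1 X110.581 Y89.565
G00 X163.626 Y180.703
M3 S516
G1 X16.807 Y167.555 F1807
G1 X42.972 Y53.174
G1 X137.713 Y54.803
G1 X97.702 Y124.149
G1 X172.429 Y101.138
G00 X163.976 Y156.280
M3 S516
G1 X138.426 Y159.551 F1807
G1 X113.067 Y161.417
G1 X87.899 Y161.878
G1 X62.923 Y160.933
G1 X38.138 Y158.583
G00 X116.374 Y151.244
M3 S516
G1 X110.723 Y168.637 F1807
G1 X95.927 Y179.387
G1 X77.639 Y179.387
G1 X62.843 Y168.637
G1 X57.192 Y151.244
G1 X62.843 Y133.851
G1 X77.639 Y123.101
G1 X95.927 Y123.101
G1 X110.723 Y133.851
G1 X116.374 Y151.244
M5
G00 X0.000 Y0.000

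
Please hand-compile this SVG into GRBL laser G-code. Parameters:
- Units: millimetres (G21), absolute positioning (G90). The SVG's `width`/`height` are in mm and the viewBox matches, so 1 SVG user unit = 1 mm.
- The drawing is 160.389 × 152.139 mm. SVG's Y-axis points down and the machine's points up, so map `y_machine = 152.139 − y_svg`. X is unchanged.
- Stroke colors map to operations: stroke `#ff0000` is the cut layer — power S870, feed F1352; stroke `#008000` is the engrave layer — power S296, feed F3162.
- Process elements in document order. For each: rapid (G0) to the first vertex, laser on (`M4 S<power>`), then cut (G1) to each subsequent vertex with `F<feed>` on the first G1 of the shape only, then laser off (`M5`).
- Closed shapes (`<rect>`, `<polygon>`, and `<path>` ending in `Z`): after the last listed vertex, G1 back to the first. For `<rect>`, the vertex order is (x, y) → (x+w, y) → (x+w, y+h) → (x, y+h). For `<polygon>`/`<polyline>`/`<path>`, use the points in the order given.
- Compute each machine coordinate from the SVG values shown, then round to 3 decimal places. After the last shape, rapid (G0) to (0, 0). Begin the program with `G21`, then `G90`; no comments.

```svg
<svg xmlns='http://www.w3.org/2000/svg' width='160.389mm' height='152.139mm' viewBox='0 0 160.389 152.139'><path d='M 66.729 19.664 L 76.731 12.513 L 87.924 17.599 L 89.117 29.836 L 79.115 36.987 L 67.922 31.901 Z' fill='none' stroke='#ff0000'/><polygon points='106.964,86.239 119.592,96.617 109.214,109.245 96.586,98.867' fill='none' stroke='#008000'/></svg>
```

G21
G90
G0 X66.729 Y132.475
M4 S870
G1 X76.731 Y139.626 F1352
G1 X87.924 Y134.540
G1 X89.117 Y122.303
G1 X79.115 Y115.152
G1 X67.922 Y120.238
G1 X66.729 Y132.475
M5
G0 X106.964 Y65.900
M4 S296
G1 X119.592 Y55.522 F3162
G1 X109.214 Y42.894
G1 X96.586 Y53.272
G1 X106.964 Y65.900
M5
G0 X0.000 Y0.000

Since the viewBox matches the mm dimensions, user units are millimetres directly. The only transform is the Y-flip y_m = 152.139 − y_svg.

Shape 1 is a regular polygon drawn with `<path>`. Its stroke #ff0000 means cut at S870, F1352. After flipping Y the toolpath is (66.729,132.475) → (76.731,139.626) → (87.924,134.540) → (89.117,122.303) → (79.115,115.152) → (67.922,120.238) → (66.729,132.475), returning to the start.

Shape 2 is a regular polygon drawn with `<polygon>`. Its stroke #008000 means engrave at S296, F3162. After flipping Y the toolpath is (106.964,65.900) → (119.592,55.522) → (109.214,42.894) → (96.586,53.272) → (106.964,65.900), returning to the start.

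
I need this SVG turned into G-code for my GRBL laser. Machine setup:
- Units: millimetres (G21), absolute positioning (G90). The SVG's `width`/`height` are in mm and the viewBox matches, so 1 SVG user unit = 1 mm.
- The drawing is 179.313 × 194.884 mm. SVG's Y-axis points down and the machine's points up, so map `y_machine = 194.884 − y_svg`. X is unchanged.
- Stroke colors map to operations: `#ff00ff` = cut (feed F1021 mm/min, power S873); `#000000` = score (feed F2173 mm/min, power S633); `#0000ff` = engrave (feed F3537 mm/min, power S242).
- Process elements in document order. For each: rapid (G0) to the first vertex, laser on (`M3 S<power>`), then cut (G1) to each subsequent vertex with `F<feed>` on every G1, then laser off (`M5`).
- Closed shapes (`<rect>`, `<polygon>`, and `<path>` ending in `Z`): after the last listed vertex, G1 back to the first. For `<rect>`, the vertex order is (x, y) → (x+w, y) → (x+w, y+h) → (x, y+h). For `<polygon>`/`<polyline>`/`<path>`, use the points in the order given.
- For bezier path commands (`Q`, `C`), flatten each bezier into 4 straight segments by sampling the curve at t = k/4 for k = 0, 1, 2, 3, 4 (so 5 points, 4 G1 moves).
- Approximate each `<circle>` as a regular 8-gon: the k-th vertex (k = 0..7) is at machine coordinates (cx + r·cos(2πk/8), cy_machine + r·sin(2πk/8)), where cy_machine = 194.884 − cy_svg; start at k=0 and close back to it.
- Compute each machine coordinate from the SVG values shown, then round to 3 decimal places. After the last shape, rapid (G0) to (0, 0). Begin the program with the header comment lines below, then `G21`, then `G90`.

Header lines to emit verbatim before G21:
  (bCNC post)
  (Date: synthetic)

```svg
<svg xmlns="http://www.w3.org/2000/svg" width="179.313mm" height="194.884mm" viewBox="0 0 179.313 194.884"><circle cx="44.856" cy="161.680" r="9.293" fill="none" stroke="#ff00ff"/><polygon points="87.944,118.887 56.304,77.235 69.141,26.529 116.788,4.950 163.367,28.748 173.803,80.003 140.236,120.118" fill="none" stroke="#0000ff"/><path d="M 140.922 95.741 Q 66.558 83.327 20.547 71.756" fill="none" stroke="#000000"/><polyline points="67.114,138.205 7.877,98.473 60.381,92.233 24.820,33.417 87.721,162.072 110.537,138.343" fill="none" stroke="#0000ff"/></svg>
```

(bCNC post)
(Date: synthetic)
G21
G90
G0 X54.149 Y33.204
M3 S873
G1 X51.427 Y39.775 F1021
G1 X44.856 Y42.497 F1021
G1 X38.285 Y39.775 F1021
G1 X35.563 Y33.204 F1021
G1 X38.285 Y26.633 F1021
G1 X44.856 Y23.911 F1021
G1 X51.427 Y26.633 F1021
G1 X54.149 Y33.204 F1021
M5
G0 X87.944 Y75.997
M3 S242
G1 X56.304 Y117.649 F3537
G1 X69.141 Y168.355 F3537
G1 X116.788 Y189.934 F3537
G1 X163.367 Y166.136 F3537
G1 X173.803 Y114.881 F3537
G1 X140.236 Y74.766 F3537
G1 X87.944 Y75.997 F3537
M5
G0 X140.922 Y99.143
M3 S633
G1 X105.512 Y105.297 F2173
G1 X73.646 Y111.346 F2173
G1 X45.325 Y117.290 F2173
G1 X20.547 Y123.128 F2173
M5
G0 X67.114 Y56.679
M3 S242
G1 X7.877 Y96.411 F3537
G1 X60.381 Y102.651 F3537
G1 X24.820 Y161.467 F3537
G1 X87.721 Y32.812 F3537
G1 X110.537 Y56.541 F3537
M5
G0 X0.000 Y0.000

Since the viewBox matches the mm dimensions, user units are millimetres directly. The only transform is the Y-flip y_m = 194.884 − y_svg.

Shape 1 is a circle drawn with `<circle>`. Its stroke #ff00ff means cut at S873, F1021. After flipping Y the toolpath is (54.149,33.204) → (51.427,39.775) → (44.856,42.497) → (38.285,39.775) → (35.563,33.204) → (38.285,26.633) → (44.856,23.911) → (51.427,26.633) → (54.149,33.204), returning to the start.

Shape 2 is a regular polygon drawn with `<polygon>`. Its stroke #0000ff means engrave at S242, F3537. After flipping Y the toolpath is (87.944,75.997) → (56.304,117.649) → (69.141,168.355) → (116.788,189.934) → (163.367,166.136) → (173.803,114.881) → (140.236,74.766) → (87.944,75.997), returning to the start.

Shape 3 is a quadratic bezier drawn with `<path>`. Its stroke #000000 means score at S633, F2173. After flipping Y the toolpath is (140.922,99.143) → (105.512,105.297) → (73.646,111.346) → (45.325,117.290) → (20.547,123.128).

Shape 4 is a open polyline drawn with `<polyline>`. Its stroke #0000ff means engrave at S242, F3537. After flipping Y the toolpath is (67.114,56.679) → (7.877,96.411) → (60.381,102.651) → (24.820,161.467) → (87.721,32.812) → (110.537,56.541).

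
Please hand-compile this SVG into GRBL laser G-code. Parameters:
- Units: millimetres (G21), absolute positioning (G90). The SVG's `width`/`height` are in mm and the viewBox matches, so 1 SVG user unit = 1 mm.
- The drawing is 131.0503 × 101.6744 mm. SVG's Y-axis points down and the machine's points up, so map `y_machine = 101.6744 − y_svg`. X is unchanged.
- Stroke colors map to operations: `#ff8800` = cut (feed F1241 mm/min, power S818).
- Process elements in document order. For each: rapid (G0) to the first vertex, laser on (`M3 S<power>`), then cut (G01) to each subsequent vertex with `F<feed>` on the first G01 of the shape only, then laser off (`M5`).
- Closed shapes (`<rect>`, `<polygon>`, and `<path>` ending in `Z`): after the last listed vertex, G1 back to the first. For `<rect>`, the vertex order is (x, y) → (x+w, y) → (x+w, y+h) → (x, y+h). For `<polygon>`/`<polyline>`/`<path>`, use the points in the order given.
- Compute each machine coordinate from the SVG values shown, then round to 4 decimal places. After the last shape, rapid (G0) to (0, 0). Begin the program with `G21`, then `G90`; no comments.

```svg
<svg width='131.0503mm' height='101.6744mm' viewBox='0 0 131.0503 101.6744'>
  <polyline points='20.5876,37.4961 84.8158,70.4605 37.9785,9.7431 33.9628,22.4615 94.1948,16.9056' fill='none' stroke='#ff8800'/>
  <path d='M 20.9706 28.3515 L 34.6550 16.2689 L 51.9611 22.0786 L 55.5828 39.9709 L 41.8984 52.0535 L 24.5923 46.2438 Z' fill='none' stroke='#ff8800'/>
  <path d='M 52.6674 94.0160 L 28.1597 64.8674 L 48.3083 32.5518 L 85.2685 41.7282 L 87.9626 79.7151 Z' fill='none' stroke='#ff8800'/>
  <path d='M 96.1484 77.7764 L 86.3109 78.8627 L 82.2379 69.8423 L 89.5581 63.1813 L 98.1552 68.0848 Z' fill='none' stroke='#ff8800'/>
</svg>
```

1 u = 1 mm; y_m = 101.6744 − y.

[1] `<polyline>` open polyline, #ff8800→cut S818 F1241: (20.5876,64.1783) → (84.8158,31.2139) → (37.9785,91.9313) → (33.9628,79.2129) → (94.1948,84.7688)

[2] `<path>` regular polygon, #ff8800→cut S818 F1241: (20.9706,73.3229) → (34.6550,85.4055) → (51.9611,79.5958) → (55.5828,61.7035) → (41.8984,49.6209) → (24.5923,55.4306) → (20.9706,73.3229) (closed)

[3] `<path>` regular polygon, #ff8800→cut S818 F1241: (52.6674,7.6584) → (28.1597,36.8070) → (48.3083,69.1226) → (85.2685,59.9462) → (87.9626,21.9593) → (52.6674,7.6584) (closed)

[4] `<path>` regular polygon, #ff8800→cut S818 F1241: (96.1484,23.8980) → (86.3109,22.8117) → (82.2379,31.8321) → (89.5581,38.4931) → (98.1552,33.5896) → (96.1484,23.8980) (closed)

G21
G90
G0 X20.5876 Y64.1783
M3 S818
G01 X84.8158 Y31.2139 F1241
G01 X37.9785 Y91.9313
G01 X33.9628 Y79.2129
G01 X94.1948 Y84.7688
M5
G0 X20.9706 Y73.3229
M3 S818
G01 X34.6550 Y85.4055 F1241
G01 X51.9611 Y79.5958
G01 X55.5828 Y61.7035
G01 X41.8984 Y49.6209
G01 X24.5923 Y55.4306
G01 X20.9706 Y73.3229
M5
G0 X52.6674 Y7.6584
M3 S818
G01 X28.1597 Y36.8070 F1241
G01 X48.3083 Y69.1226
G01 X85.2685 Y59.9462
G01 X87.9626 Y21.9593
G01 X52.6674 Y7.6584
M5
G0 X96.1484 Y23.8980
M3 S818
G01 X86.3109 Y22.8117 F1241
G01 X82.2379 Y31.8321
G01 X89.5581 Y38.4931
G01 X98.1552 Y33.5896
G01 X96.1484 Y23.8980
M5
G0 X0.0000 Y0.0000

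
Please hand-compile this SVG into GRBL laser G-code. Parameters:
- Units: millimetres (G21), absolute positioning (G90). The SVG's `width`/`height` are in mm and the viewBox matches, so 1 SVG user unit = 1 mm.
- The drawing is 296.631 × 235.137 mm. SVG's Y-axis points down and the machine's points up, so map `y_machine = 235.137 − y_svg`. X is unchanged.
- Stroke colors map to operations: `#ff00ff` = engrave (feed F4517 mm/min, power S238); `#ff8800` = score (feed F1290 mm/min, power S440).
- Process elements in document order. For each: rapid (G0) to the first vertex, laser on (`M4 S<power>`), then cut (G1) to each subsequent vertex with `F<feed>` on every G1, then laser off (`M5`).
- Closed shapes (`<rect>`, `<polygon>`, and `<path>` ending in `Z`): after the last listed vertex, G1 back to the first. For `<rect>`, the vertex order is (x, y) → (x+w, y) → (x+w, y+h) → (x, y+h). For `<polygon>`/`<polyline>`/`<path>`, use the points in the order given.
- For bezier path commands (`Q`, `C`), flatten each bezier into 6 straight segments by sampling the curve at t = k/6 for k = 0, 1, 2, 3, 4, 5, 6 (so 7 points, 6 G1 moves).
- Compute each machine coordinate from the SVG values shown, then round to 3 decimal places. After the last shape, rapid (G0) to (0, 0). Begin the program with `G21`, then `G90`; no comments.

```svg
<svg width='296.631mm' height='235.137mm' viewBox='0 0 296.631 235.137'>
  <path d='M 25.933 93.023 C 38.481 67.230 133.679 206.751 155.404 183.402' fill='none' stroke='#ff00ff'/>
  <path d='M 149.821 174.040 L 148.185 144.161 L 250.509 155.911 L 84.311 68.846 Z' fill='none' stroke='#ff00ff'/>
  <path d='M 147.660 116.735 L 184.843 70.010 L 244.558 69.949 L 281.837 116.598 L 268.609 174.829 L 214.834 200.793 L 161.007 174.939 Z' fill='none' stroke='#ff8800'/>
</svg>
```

1 u = 1 mm; y_m = 235.137 − y.

[1] `<path>` cubic bezier, #ff00ff→engrave S238 F4517: (25.933,142.114) → (38.372,142.754) → (60.249,124.957) → (87.227,97.841) → (114.970,70.521) → (139.142,52.114) → (155.404,51.735)

[2] `<path>` closed polygon, #ff00ff→engrave S238 F4517: (149.821,61.097) → (148.185,90.976) → (250.509,79.226) → (84.311,166.291) → (149.821,61.097) (closed)

[3] `<path>` regular polygon, #ff8800→score S440 F1290: (147.660,118.402) → (184.843,165.127) → (244.558,165.188) → (281.837,118.539) → (268.609,60.308) → (214.834,34.344) → (161.007,60.198) → (147.660,118.402) (closed)

G21
G90
G0 X25.933 Y142.114
M4 S238
G1 X38.372 Y142.754 F4517
G1 X60.249 Y124.957 F4517
G1 X87.227 Y97.841 F4517
G1 X114.970 Y70.521 F4517
G1 X139.142 Y52.114 F4517
G1 X155.404 Y51.735 F4517
M5
G0 X149.821 Y61.097
M4 S238
G1 X148.185 Y90.976 F4517
G1 X250.509 Y79.226 F4517
G1 X84.311 Y166.291 F4517
G1 X149.821 Y61.097 F4517
M5
G0 X147.660 Y118.402
M4 S440
G1 X184.843 Y165.127 F1290
G1 X244.558 Y165.188 F1290
G1 X281.837 Y118.539 F1290
G1 X268.609 Y60.308 F1290
G1 X214.834 Y34.344 F1290
G1 X161.007 Y60.198 F1290
G1 X147.660 Y118.402 F1290
M5
G0 X0.000 Y0.000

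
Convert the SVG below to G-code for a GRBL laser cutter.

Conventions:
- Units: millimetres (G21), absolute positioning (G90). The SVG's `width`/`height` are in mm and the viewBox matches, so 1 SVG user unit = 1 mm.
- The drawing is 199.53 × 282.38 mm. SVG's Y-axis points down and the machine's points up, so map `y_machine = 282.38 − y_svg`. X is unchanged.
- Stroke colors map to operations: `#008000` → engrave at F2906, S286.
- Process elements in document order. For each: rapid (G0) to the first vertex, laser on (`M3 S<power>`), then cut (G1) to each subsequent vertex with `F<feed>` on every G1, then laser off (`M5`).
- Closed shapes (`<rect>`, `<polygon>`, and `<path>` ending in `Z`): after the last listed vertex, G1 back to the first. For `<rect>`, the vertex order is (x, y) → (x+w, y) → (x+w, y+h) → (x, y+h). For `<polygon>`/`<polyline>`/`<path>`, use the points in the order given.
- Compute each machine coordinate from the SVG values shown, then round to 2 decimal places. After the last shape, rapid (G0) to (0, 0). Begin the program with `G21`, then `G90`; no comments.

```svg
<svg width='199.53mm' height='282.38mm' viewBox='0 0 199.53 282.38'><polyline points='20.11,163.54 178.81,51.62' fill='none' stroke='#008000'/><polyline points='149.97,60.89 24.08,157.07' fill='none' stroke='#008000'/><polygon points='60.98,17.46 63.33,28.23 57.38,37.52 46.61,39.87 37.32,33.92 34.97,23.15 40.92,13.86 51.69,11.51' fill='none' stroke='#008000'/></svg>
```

G21
G90
G0 X20.11 Y118.84
M3 S286
G1 X178.81 Y230.76 F2906
M5
G0 X149.97 Y221.49
M3 S286
G1 X24.08 Y125.31 F2906
M5
G0 X60.98 Y264.92
M3 S286
G1 X63.33 Y254.15 F2906
G1 X57.38 Y244.86 F2906
G1 X46.61 Y242.51 F2906
G1 X37.32 Y248.46 F2906
G1 X34.97 Y259.23 F2906
G1 X40.92 Y268.52 F2906
G1 X51.69 Y270.87 F2906
G1 X60.98 Y264.92 F2906
M5
G0 X0.00 Y0.00

Since the viewBox matches the mm dimensions, user units are millimetres directly. The only transform is the Y-flip y_m = 282.38 − y_svg.

Shape 1 is a line segment drawn with `<polyline>`. Its stroke #008000 means engrave at S286, F2906. After flipping Y the toolpath is (20.11,118.84) → (178.81,230.76).

Shape 2 is a line segment drawn with `<polyline>`. Its stroke #008000 means engrave at S286, F2906. After flipping Y the toolpath is (149.97,221.49) → (24.08,125.31).

Shape 3 is a regular polygon drawn with `<polygon>`. Its stroke #008000 means engrave at S286, F2906. After flipping Y the toolpath is (60.98,264.92) → (63.33,254.15) → (57.38,244.86) → (46.61,242.51) → (37.32,248.46) → (34.97,259.23) → (40.92,268.52) → (51.69,270.87) → (60.98,264.92), returning to the start.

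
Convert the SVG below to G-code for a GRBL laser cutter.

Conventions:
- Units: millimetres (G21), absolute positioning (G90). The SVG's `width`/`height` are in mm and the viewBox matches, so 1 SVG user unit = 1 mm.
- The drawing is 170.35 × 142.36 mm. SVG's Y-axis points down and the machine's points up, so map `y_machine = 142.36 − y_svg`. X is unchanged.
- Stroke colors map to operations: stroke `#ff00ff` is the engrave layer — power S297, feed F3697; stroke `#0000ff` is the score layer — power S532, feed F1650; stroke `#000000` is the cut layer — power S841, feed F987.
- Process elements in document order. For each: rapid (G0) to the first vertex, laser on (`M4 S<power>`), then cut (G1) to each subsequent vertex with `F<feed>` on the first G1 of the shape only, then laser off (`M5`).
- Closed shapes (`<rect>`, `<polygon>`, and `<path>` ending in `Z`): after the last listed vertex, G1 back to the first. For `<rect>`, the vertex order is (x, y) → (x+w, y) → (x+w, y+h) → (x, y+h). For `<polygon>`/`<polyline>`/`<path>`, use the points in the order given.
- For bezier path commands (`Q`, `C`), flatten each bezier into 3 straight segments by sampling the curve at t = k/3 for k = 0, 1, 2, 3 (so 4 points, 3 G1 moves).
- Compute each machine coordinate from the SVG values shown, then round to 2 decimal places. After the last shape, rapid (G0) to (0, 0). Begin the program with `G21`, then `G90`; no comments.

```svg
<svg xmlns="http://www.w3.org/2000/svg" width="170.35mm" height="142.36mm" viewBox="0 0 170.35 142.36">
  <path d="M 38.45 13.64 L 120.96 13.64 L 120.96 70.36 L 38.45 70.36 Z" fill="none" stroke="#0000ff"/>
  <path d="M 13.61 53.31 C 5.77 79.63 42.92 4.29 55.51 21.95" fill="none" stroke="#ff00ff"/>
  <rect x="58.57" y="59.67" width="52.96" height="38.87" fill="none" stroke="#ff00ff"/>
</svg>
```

G21
G90
G0 X38.45 Y128.72
M4 S532
G1 X120.96 Y128.72 F1650
G1 X120.96 Y72.00
G1 X38.45 Y72.00
G1 X38.45 Y128.72
M5
G0 X13.61 Y89.05
M4 S297
G1 X18.19 Y89.41 F3697
G1 X37.31 Y114.28
G1 X55.51 Y120.41
M5
G0 X58.57 Y82.69
M4 S297
G1 X111.53 Y82.69 F3697
G1 X111.53 Y43.82
G1 X58.57 Y43.82
G1 X58.57 Y82.69
M5
G0 X0.00 Y0.00

viewBox `0 0 170.35 142.36` with mm width/height → 1 unit = 1 mm. Flip: y_m = 142.36 − y_svg.

**Shape 1** — `<path>` rectangle, stroke `#0000ff` → score (S532, F1650). Machine vertices: (38.45,128.72) → (120.96,128.72) → (120.96,72.00) → (38.45,72.00) → (38.45,128.72). Closed: final G1 returns to the first vertex.

**Shape 2** — `<path>` cubic bezier, stroke `#ff00ff` → engrave (S297, F3697). Control points (SVG): P0=(13.61,53.31), P1=(5.77,79.63), P2=(42.92,4.29), P3=(55.51,21.95); sampled at t=k/3. Machine vertices: (13.61,89.05) → (18.19,89.41) → (37.31,114.28) → (55.51,120.41). Open path.

**Shape 3** — `<rect>` rectangle, stroke `#ff00ff` → engrave (S297, F3697). Machine vertices: (58.57,82.69) → (111.53,82.69) → (111.53,43.82) → (58.57,43.82) → (58.57,82.69). Closed: final G1 returns to the first vertex.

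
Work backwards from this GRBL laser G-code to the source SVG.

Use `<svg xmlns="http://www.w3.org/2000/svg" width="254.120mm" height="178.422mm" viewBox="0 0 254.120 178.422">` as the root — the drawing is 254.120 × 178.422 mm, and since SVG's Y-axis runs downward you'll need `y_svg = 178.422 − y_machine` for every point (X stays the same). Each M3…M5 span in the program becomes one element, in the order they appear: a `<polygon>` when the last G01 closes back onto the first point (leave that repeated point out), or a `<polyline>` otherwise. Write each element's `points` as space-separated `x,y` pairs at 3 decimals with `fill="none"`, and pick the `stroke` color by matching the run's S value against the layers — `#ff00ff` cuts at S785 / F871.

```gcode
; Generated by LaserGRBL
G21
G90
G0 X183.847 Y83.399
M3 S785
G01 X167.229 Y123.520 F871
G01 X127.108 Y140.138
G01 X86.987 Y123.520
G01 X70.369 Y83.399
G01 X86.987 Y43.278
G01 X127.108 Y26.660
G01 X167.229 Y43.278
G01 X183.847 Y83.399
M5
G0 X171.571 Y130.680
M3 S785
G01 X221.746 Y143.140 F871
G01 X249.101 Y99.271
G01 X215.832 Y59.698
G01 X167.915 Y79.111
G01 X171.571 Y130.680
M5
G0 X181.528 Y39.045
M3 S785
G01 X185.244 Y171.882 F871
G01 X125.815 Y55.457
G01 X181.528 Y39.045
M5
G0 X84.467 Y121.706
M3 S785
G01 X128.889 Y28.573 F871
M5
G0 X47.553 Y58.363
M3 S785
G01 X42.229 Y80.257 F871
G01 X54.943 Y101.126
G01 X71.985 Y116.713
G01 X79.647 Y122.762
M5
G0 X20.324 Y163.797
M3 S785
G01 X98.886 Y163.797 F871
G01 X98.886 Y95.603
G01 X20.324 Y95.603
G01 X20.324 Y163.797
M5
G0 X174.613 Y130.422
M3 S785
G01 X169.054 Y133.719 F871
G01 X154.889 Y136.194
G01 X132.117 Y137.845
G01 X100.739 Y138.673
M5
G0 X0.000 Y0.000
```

<svg xmlns="http://www.w3.org/2000/svg" width="254.120mm" height="178.422mm" viewBox="0 0 254.120 178.422">
  <polygon points="183.847,95.023 167.229,54.902 127.108,38.284 86.987,54.902 70.369,95.023 86.987,135.144 127.108,151.762 167.229,135.144" fill="none" stroke="#ff00ff"/>
  <polygon points="171.571,47.742 221.746,35.282 249.101,79.151 215.832,118.724 167.915,99.311" fill="none" stroke="#ff00ff"/>
  <polygon points="181.528,139.377 185.244,6.540 125.815,122.965" fill="none" stroke="#ff00ff"/>
  <polyline points="84.467,56.716 128.889,149.849" fill="none" stroke="#ff00ff"/>
  <polyline points="47.553,120.059 42.229,98.165 54.943,77.296 71.985,61.709 79.647,55.660" fill="none" stroke="#ff00ff"/>
  <polygon points="20.324,14.625 98.886,14.625 98.886,82.819 20.324,82.819" fill="none" stroke="#ff00ff"/>
  <polyline points="174.613,48.000 169.054,44.703 154.889,42.228 132.117,40.577 100.739,39.749" fill="none" stroke="#ff00ff"/>
</svg>

Machine Y-up, SVG Y-down with viewBox height 178.422, so y_svg = 178.422 − y_machine; X carries over. Every run uses S785, so all elements get stroke `#ff00ff` (cut).

Run 1: The run returns to its start, so emit a `<polygon>` with points (Y-flipped): 183.847,95.023 167.229,54.902 127.108,38.284 86.987,54.902 70.369,95.023 86.987,135.144 127.108,151.762 167.229,135.144.

Run 2: The run returns to its start, so emit a `<polygon>` with points (Y-flipped): 171.571,47.742 221.746,35.282 249.101,79.151 215.832,118.724 167.915,99.311.

Run 3: The run returns to its start, so emit a `<polygon>` with points (Y-flipped): 181.528,139.377 185.244,6.540 125.815,122.965.

Run 4: The run is open, so emit a `<polyline>` with points (Y-flipped): 84.467,56.716 128.889,149.849.

Run 5: The run is open, so emit a `<polyline>` with points (Y-flipped): 47.553,120.059 42.229,98.165 54.943,77.296 71.985,61.709 79.647,55.660.

Run 6: The run returns to its start, so emit a `<polygon>` with points (Y-flipped): 20.324,14.625 98.886,14.625 98.886,82.819 20.324,82.819.

Run 7: The run is open, so emit a `<polyline>` with points (Y-flipped): 174.613,48.000 169.054,44.703 154.889,42.228 132.117,40.577 100.739,39.749.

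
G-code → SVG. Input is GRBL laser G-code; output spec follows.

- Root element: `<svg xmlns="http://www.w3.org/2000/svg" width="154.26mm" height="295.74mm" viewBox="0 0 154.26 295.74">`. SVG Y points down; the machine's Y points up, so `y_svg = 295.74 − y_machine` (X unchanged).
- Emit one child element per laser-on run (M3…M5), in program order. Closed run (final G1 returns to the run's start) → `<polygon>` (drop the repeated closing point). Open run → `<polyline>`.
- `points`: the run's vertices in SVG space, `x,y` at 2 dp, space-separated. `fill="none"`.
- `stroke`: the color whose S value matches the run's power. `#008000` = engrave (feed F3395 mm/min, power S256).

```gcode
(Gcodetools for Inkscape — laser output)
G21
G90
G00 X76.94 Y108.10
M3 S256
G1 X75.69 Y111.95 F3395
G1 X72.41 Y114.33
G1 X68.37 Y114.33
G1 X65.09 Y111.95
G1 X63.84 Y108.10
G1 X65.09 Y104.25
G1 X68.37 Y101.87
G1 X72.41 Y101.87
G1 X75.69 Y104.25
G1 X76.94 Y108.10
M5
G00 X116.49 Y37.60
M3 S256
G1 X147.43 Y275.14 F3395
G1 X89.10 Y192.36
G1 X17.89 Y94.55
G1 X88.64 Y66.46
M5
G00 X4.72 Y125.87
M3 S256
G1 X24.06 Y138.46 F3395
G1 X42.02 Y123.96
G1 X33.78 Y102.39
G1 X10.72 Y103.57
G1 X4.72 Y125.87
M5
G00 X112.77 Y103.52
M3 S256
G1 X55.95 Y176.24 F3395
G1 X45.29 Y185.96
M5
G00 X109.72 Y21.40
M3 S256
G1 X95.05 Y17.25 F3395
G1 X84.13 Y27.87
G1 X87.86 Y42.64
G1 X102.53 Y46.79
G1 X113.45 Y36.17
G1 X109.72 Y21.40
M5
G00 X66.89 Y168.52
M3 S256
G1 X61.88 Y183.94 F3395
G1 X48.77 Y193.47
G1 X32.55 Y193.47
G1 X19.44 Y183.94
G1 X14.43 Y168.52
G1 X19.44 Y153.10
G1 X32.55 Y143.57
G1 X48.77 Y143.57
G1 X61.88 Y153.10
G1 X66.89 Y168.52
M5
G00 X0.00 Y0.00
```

<svg xmlns="http://www.w3.org/2000/svg" width="154.26mm" height="295.74mm" viewBox="0 0 154.26 295.74">
  <polygon points="76.94,187.64 75.69,183.79 72.41,181.41 68.37,181.41 65.09,183.79 63.84,187.64 65.09,191.49 68.37,193.87 72.41,193.87 75.69,191.49" fill="none" stroke="#008000"/>
  <polyline points="116.49,258.14 147.43,20.60 89.10,103.38 17.89,201.19 88.64,229.28" fill="none" stroke="#008000"/>
  <polygon points="4.72,169.87 24.06,157.28 42.02,171.78 33.78,193.35 10.72,192.17" fill="none" stroke="#008000"/>
  <polyline points="112.77,192.22 55.95,119.50 45.29,109.78" fill="none" stroke="#008000"/>
  <polygon points="109.72,274.34 95.05,278.49 84.13,267.87 87.86,253.10 102.53,248.95 113.45,259.57" fill="none" stroke="#008000"/>
  <polygon points="66.89,127.22 61.88,111.80 48.77,102.27 32.55,102.27 19.44,111.80 14.43,127.22 19.44,142.64 32.55,152.17 48.77,152.17 61.88,142.64" fill="none" stroke="#008000"/>
</svg>

y_svg = 295.74 − y_m. Every run uses S256, so all elements get stroke `#008000` (engrave).

[1] closed run; points: 76.94,187.64 75.69,183.79 72.41,181.41 68.37,181.41 65.09,183.79 63.84,187.64 65.09,191.49 68.37,193.87 72.41,193.87 75.69,191.49

[2] open run; points: 116.49,258.14 147.43,20.60 89.10,103.38 17.89,201.19 88.64,229.28

[3] closed run; points: 4.72,169.87 24.06,157.28 42.02,171.78 33.78,193.35 10.72,192.17

[4] open run; points: 112.77,192.22 55.95,119.50 45.29,109.78

[5] closed run; points: 109.72,274.34 95.05,278.49 84.13,267.87 87.86,253.10 102.53,248.95 113.45,259.57

[6] closed run; points: 66.89,127.22 61.88,111.80 48.77,102.27 32.55,102.27 19.44,111.80 14.43,127.22 19.44,142.64 32.55,152.17 48.77,152.17 61.88,142.64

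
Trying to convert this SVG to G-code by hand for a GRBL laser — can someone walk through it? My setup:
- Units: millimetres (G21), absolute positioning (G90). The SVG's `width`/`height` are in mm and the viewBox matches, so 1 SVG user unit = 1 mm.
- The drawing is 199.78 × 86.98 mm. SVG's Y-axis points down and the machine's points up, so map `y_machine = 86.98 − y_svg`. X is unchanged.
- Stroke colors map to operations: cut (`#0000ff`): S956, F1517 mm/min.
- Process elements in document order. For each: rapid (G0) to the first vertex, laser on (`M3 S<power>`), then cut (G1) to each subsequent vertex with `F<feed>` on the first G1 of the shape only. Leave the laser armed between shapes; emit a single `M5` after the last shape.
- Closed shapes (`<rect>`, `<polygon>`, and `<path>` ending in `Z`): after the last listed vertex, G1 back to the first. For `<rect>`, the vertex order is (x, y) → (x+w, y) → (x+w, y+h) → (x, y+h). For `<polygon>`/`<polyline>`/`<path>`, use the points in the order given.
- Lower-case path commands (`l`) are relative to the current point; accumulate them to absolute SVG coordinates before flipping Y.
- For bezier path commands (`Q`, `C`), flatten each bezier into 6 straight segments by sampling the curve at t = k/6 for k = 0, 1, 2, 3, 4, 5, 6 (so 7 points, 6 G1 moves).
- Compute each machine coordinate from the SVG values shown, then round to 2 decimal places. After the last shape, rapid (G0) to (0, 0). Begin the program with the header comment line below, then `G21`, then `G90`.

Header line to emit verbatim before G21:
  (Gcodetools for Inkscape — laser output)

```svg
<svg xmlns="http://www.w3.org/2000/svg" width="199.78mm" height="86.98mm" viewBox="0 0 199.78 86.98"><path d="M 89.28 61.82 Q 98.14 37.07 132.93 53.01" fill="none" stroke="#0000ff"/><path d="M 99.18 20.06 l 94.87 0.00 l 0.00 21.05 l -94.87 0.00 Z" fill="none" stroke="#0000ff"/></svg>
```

(Gcodetools for Inkscape — laser output)
G21
G90
G0 X89.28 Y25.16
M3 S956
G1 X92.95 Y32.28 F1517
G1 X98.07 Y37.14
G1 X104.62 Y39.74
G1 X112.62 Y40.08
G1 X122.05 Y38.15
G1 X132.93 Y33.97
G0 X99.18 Y66.92
M3 S956
G1 X194.05 Y66.92 F1517
G1 X194.05 Y45.87
G1 X99.18 Y45.87
G1 X99.18 Y66.92
M5
G0 X0.00 Y0.00

Since the viewBox matches the mm dimensions, user units are millimetres directly. The only transform is the Y-flip y_m = 86.98 − y_svg.

Shape 1 is a quadratic bezier drawn with `<path>`. Its stroke #0000ff means cut at S956, F1517. After flipping Y the toolpath is (89.28,25.16) → (92.95,32.28) → (98.07,37.14) → (104.62,39.74) → (112.62,40.08) → (122.05,38.15) → (132.93,33.97).

Shape 2 is a rectangle drawn with `<path>`. Its stroke #0000ff means cut at S956, F1517. After flipping Y the toolpath is (99.18,66.92) → (194.05,66.92) → (194.05,45.87) → (99.18,45.87) → (99.18,66.92), returning to the start.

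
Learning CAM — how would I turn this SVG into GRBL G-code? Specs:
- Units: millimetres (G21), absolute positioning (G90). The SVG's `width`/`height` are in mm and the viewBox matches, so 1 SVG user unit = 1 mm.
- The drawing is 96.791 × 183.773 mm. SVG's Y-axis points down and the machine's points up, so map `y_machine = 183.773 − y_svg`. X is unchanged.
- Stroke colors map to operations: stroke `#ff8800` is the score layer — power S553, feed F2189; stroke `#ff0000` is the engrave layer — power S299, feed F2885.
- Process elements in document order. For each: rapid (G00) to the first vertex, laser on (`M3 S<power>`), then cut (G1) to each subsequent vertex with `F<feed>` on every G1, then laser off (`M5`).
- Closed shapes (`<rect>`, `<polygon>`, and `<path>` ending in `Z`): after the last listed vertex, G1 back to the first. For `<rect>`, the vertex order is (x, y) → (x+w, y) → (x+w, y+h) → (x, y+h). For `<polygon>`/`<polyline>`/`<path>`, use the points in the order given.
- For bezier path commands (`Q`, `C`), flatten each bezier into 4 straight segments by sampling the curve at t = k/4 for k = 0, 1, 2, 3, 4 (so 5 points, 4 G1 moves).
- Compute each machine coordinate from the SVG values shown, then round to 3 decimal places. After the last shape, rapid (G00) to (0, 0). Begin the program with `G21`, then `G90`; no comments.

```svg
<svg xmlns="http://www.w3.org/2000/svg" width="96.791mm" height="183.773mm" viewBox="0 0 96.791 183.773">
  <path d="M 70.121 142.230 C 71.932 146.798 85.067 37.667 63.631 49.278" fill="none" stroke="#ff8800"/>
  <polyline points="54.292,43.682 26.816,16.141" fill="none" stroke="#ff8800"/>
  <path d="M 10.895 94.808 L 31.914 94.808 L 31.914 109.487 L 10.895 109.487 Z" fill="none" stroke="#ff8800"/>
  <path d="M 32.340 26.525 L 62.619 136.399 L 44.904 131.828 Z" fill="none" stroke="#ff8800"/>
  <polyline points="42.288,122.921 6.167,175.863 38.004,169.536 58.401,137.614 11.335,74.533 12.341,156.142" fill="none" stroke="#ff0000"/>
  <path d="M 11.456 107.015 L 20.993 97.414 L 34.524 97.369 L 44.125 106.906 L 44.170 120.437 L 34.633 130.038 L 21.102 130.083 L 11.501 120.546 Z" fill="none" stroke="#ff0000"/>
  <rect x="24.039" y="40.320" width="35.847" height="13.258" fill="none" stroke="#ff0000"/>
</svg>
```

viewBox `0 0 96.791 183.773` with mm width/height → 1 unit = 1 mm. Flip: y_m = 183.773 − y_svg.

**Shape 1** — `<path>` cubic bezier, stroke `#ff8800` → score (S553, F2189). Control points (SVG): P0=(70.121,142.230), P1=(71.932,146.798), P2=(85.067,37.667), P3=(63.631,49.278); sampled at t=k/4. Machine vertices: (70.121,41.543) → (72.885,55.772) → (75.594,90.660) → (73.943,124.227) → (63.631,134.495). Open path.

**Shape 2** — `<polyline>` line segment, stroke `#ff8800` → score (S553, F2189). Machine vertices: (54.292,140.091) → (26.816,167.632). Open path.

**Shape 3** — `<path>` rectangle, stroke `#ff8800` → score (S553, F2189). Machine vertices: (10.895,88.965) → (31.914,88.965) → (31.914,74.286) → (10.895,74.286) → (10.895,88.965). Closed: final G1 returns to the first vertex.

**Shape 4** — `<path>` closed polygon, stroke `#ff8800` → score (S553, F2189). Machine vertices: (32.340,157.248) → (62.619,47.374) → (44.904,51.945) → (32.340,157.248). Closed: final G1 returns to the first vertex.

**Shape 5** — `<polyline>` open polyline, stroke `#ff0000` → engrave (S299, F2885). Machine vertices: (42.288,60.852) → (6.167,7.910) → (38.004,14.237) → (58.401,46.159) → (11.335,109.240) → (12.341,27.631). Open path.

**Shape 6** — `<path>` regular polygon, stroke `#ff0000` → engrave (S299, F2885). Machine vertices: (11.456,76.758) → (20.993,86.359) → (34.524,86.404) → (44.125,76.867) → (44.170,63.336) → (34.633,53.735) → (21.102,53.690) → (11.501,63.227) → (11.456,76.758). Closed: final G1 returns to the first vertex.

**Shape 7** — `<rect>` rectangle, stroke `#ff0000` → engrave (S299, F2885). Machine vertices: (24.039,143.453) → (59.886,143.453) → (59.886,130.195) → (24.039,130.195) → (24.039,143.453). Closed: final G1 returns to the first vertex.

G21
G90
G00 X70.121 Y41.543
M3 S553
G1 X72.885 Y55.772 F2189
G1 X75.594 Y90.660 F2189
G1 X73.943 Y124.227 F2189
G1 X63.631 Y134.495 F2189
M5
G00 X54.292 Y140.091
M3 S553
G1 X26.816 Y167.632 F2189
M5
G00 X10.895 Y88.965
M3 S553
G1 X31.914 Y88.965 F2189
G1 X31.914 Y74.286 F2189
G1 X10.895 Y74.286 F2189
G1 X10.895 Y88.965 F2189
M5
G00 X32.340 Y157.248
M3 S553
G1 X62.619 Y47.374 F2189
G1 X44.904 Y51.945 F2189
G1 X32.340 Y157.248 F2189
M5
G00 X42.288 Y60.852
M3 S299
G1 X6.167 Y7.910 F2885
G1 X38.004 Y14.237 F2885
G1 X58.401 Y46.159 F2885
G1 X11.335 Y109.240 F2885
G1 X12.341 Y27.631 F2885
M5
G00 X11.456 Y76.758
M3 S299
G1 X20.993 Y86.359 F2885
G1 X34.524 Y86.404 F2885
G1 X44.125 Y76.867 F2885
G1 X44.170 Y63.336 F2885
G1 X34.633 Y53.735 F2885
G1 X21.102 Y53.690 F2885
G1 X11.501 Y63.227 F2885
G1 X11.456 Y76.758 F2885
M5
G00 X24.039 Y143.453
M3 S299
G1 X59.886 Y143.453 F2885
G1 X59.886 Y130.195 F2885
G1 X24.039 Y130.195 F2885
G1 X24.039 Y143.453 F2885
M5
G00 X0.000 Y0.000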